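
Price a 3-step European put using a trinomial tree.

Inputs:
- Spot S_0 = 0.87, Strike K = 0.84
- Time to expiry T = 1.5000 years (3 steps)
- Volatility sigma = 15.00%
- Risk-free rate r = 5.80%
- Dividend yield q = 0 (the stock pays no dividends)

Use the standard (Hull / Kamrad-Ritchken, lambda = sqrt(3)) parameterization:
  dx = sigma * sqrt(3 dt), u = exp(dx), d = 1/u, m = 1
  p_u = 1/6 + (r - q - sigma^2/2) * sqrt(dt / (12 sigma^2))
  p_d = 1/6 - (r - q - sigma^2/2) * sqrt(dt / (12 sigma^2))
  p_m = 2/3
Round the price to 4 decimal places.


Answer: Price = V(0,0) = 0.0204

Derivation:
dt = T/N = 0.500000; dx = sigma*sqrt(3*dt) = 0.183712
u = exp(dx) = 1.201669; d = 1/u = 0.832176
p_u = 0.230285, p_m = 0.666667, p_d = 0.103048
Discount per step: exp(-r*dt) = 0.971416
Stock lattice S(k, j) with j the centered position index:
  k=0: S(0,+0) = 0.8700
  k=1: S(1,-1) = 0.7240; S(1,+0) = 0.8700; S(1,+1) = 1.0455
  k=2: S(2,-2) = 0.6025; S(2,-1) = 0.7240; S(2,+0) = 0.8700; S(2,+1) = 1.0455; S(2,+2) = 1.2563
  k=3: S(3,-3) = 0.5014; S(3,-2) = 0.6025; S(3,-1) = 0.7240; S(3,+0) = 0.8700; S(3,+1) = 1.0455; S(3,+2) = 1.2563; S(3,+3) = 1.5096
Terminal payoffs V(N, j) = max(K - S_T, 0):
  V(3,-3) = 0.338623; V(3,-2) = 0.237511; V(3,-1) = 0.116007; V(3,+0) = 0.000000; V(3,+1) = 0.000000; V(3,+2) = 0.000000; V(3,+3) = 0.000000
Backward induction: V(k, j) = exp(-r*dt) * [p_u * V(k+1, j+1) + p_m * V(k+1, j) + p_d * V(k+1, j-1)]
  V(2,-2) = exp(-r*dt) * [p_u*0.116007 + p_m*0.237511 + p_d*0.338623] = 0.213663
  V(2,-1) = exp(-r*dt) * [p_u*0.000000 + p_m*0.116007 + p_d*0.237511] = 0.098903
  V(2,+0) = exp(-r*dt) * [p_u*0.000000 + p_m*0.000000 + p_d*0.116007] = 0.011613
  V(2,+1) = exp(-r*dt) * [p_u*0.000000 + p_m*0.000000 + p_d*0.000000] = 0.000000
  V(2,+2) = exp(-r*dt) * [p_u*0.000000 + p_m*0.000000 + p_d*0.000000] = 0.000000
  V(1,-1) = exp(-r*dt) * [p_u*0.011613 + p_m*0.098903 + p_d*0.213663] = 0.088037
  V(1,+0) = exp(-r*dt) * [p_u*0.000000 + p_m*0.011613 + p_d*0.098903] = 0.017421
  V(1,+1) = exp(-r*dt) * [p_u*0.000000 + p_m*0.000000 + p_d*0.011613] = 0.001162
  V(0,+0) = exp(-r*dt) * [p_u*0.001162 + p_m*0.017421 + p_d*0.088037] = 0.020355


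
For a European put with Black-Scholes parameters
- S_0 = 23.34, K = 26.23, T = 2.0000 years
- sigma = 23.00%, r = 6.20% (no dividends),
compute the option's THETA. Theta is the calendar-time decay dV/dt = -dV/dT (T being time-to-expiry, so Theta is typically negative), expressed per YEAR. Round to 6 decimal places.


d1 = 0.1849693973; d2 = -0.1402997220
phi(d1) = 0.3921756816; exp(-qT) = 1.0000000000; exp(-rT) = 0.8833798409
Theta = -S*exp(-qT)*phi(d1)*sigma/(2*sqrt(T)) + r*K*exp(-rT)*N(-d2) - q*S*exp(-qT)*N(-d1)
N(-d1) = 0.4266265194; N(-d2) = 0.5557884080; sqrt(T) = 1.4142135624
Term 1 = -23.3400 * 1.0000000000 * 0.3921756816 * 0.2300 / (2 * 1.4142135624) = -0.7443279961
Term 2 = 0.0620 * 26.2300 * 0.8833798409 * 0.5557884080 = 0.7984485726
Term 3 = 0 (no dividend yield, q = 0)
Theta = -0.7443279961 + (0.7984485726) + (0.0000000000) = 0.054121

Answer: Theta = 0.054121


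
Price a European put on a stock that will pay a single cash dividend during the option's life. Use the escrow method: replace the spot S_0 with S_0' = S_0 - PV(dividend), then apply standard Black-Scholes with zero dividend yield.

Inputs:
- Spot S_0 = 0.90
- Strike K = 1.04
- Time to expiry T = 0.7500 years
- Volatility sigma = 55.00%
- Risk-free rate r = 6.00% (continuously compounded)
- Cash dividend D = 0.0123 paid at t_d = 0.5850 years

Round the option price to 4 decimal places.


Answer: Price = 0.2351

Derivation:
PV(D) = D * exp(-r * t_d) = 0.0123 * 0.96550886 = 0.01187576
S_0' = S_0 - PV(D) = 0.9000 - 0.01187576 = 0.88812424
d1 = (ln(S_0'/K) + (r + sigma^2/2)*T) / (sigma*sqrt(T)) = 0.00120331
d2 = d1 - sigma*sqrt(T) = -0.47511066
exp(-rT) = 0.95599748
N(-d1) = 0.49951995; N(-d2) = 0.68264595
P = K * exp(-rT) * N(-d2) - S_0' * N(-d1) = 1.0400 * 0.95599748 * 0.68264595 - 0.88812424 * 0.49951995 = 0.2351


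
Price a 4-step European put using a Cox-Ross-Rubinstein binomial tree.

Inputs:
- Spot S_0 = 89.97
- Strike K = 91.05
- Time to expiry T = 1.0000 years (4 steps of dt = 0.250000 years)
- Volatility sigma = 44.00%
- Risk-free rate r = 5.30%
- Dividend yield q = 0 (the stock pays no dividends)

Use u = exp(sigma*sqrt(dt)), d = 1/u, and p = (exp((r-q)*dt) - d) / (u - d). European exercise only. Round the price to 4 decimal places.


Answer: Price = V(0,0) = 12.8680

Derivation:
dt = T/N = 0.250000
u = exp(sigma*sqrt(dt)) = 1.246077; d = 1/u = 0.802519
p = (exp((r-q)*dt) - d) / (u - d) = 0.475292
Discount per step: exp(-r*dt) = 0.986837
Stock lattice S(k, i) with i counting down-moves:
  k=0: S(0,0) = 89.9700
  k=1: S(1,0) = 112.1095; S(1,1) = 72.2026
  k=2: S(2,0) = 139.6971; S(2,1) = 89.9700; S(2,2) = 57.9440
  k=3: S(3,0) = 174.0733; S(3,1) = 112.1095; S(3,2) = 72.2026; S(3,3) = 46.5011
  k=4: S(4,0) = 216.9086; S(4,1) = 139.6971; S(4,2) = 89.9700; S(4,3) = 57.9440; S(4,4) = 37.3180
Terminal payoffs V(N, i) = max(K - S_T, 0):
  V(4,0) = 0.000000; V(4,1) = 0.000000; V(4,2) = 1.080000; V(4,3) = 33.106043; V(4,4) = 53.731981
Backward induction: V(k, i) = exp(-r*dt) * [p * V(k+1, i) + (1-p) * V(k+1, i+1)].
  V(3,0) = exp(-r*dt) * [p*0.000000 + (1-p)*0.000000] = 0.000000
  V(3,1) = exp(-r*dt) * [p*0.000000 + (1-p)*1.080000] = 0.559226
  V(3,2) = exp(-r*dt) * [p*1.080000 + (1-p)*33.106043] = 17.648929
  V(3,3) = exp(-r*dt) * [p*33.106043 + (1-p)*53.731981] = 43.350430
  V(2,0) = exp(-r*dt) * [p*0.000000 + (1-p)*0.559226] = 0.289568
  V(2,1) = exp(-r*dt) * [p*0.559226 + (1-p)*17.648929] = 9.400945
  V(2,2) = exp(-r*dt) * [p*17.648929 + (1-p)*43.350430] = 30.724908
  V(1,0) = exp(-r*dt) * [p*0.289568 + (1-p)*9.400945] = 5.003644
  V(1,1) = exp(-r*dt) * [p*9.400945 + (1-p)*30.724908] = 20.318791
  V(0,0) = exp(-r*dt) * [p*5.003644 + (1-p)*20.318791] = 12.867994


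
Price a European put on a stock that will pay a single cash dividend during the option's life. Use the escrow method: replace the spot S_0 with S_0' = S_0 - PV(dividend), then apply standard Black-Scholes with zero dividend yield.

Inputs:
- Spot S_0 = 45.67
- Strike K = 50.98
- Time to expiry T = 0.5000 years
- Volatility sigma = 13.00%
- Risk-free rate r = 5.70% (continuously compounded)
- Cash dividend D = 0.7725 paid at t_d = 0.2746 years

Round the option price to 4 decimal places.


Answer: Price = 4.9540

Derivation:
PV(D) = D * exp(-r * t_d) = 0.7725 * 0.98446966 = 0.76050281
S_0' = S_0 - PV(D) = 45.6700 - 0.76050281 = 44.90949719
d1 = (ln(S_0'/K) + (r + sigma^2/2)*T) / (sigma*sqrt(T)) = -1.02322820
d2 = d1 - sigma*sqrt(T) = -1.11515208
exp(-rT) = 0.97190229
N(-d1) = 0.84690002; N(-d2) = 0.86760737
P = K * exp(-rT) * N(-d2) - S_0' * N(-d1) = 50.9800 * 0.97190229 * 0.86760737 - 44.90949719 * 0.84690002 = 4.9540


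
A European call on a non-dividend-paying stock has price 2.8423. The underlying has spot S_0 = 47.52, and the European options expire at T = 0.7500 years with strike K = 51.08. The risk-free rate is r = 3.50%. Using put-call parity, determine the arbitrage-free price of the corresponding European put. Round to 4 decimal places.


Put-call parity: C - P = S_0 * exp(-qT) - K * exp(-rT).
S_0 * exp(-qT) = 47.5200 * 1.00000000 = 47.52000000
K * exp(-rT) = 51.0800 * 0.97409154 = 49.75659567
P = C - S*exp(-qT) + K*exp(-rT)
P = 2.8423 - 47.52000000 + 49.75659567 = 5.0789

Answer: Put price = 5.0789


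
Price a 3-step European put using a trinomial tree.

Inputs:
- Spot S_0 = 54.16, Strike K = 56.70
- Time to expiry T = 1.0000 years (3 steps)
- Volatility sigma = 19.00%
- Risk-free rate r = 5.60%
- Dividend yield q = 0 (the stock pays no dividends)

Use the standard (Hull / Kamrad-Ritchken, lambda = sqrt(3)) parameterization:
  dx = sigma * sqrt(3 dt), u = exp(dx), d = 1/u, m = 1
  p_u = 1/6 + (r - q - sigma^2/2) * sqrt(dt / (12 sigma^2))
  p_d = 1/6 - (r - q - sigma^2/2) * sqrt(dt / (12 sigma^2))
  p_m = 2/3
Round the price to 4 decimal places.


Answer: Price = V(0,0) = 3.8110

Derivation:
dt = T/N = 0.333333; dx = sigma*sqrt(3*dt) = 0.190000
u = exp(dx) = 1.209250; d = 1/u = 0.826959
p_u = 0.199956, p_m = 0.666667, p_d = 0.133377
Discount per step: exp(-r*dt) = 0.981506
Stock lattice S(k, j) with j the centered position index:
  k=0: S(0,+0) = 54.1600
  k=1: S(1,-1) = 44.7881; S(1,+0) = 54.1600; S(1,+1) = 65.4930
  k=2: S(2,-2) = 37.0379; S(2,-1) = 44.7881; S(2,+0) = 54.1600; S(2,+1) = 65.4930; S(2,+2) = 79.1973
  k=3: S(3,-3) = 30.6289; S(3,-2) = 37.0379; S(3,-1) = 44.7881; S(3,+0) = 54.1600; S(3,+1) = 65.4930; S(3,+2) = 79.1973; S(3,+3) = 95.7693
Terminal payoffs V(N, j) = max(K - S_T, 0):
  V(3,-3) = 26.071142; V(3,-2) = 19.662066; V(3,-1) = 11.911893; V(3,+0) = 2.540000; V(3,+1) = 0.000000; V(3,+2) = 0.000000; V(3,+3) = 0.000000
Backward induction: V(k, j) = exp(-r*dt) * [p_u * V(k+1, j+1) + p_m * V(k+1, j) + p_d * V(k+1, j-1)]
  V(2,-2) = exp(-r*dt) * [p_u*11.911893 + p_m*19.662066 + p_d*26.071142] = 18.616426
  V(2,-1) = exp(-r*dt) * [p_u*2.540000 + p_m*11.911893 + p_d*19.662066] = 10.866869
  V(2,+0) = exp(-r*dt) * [p_u*0.000000 + p_m*2.540000 + p_d*11.911893] = 3.221410
  V(2,+1) = exp(-r*dt) * [p_u*0.000000 + p_m*0.000000 + p_d*2.540000] = 0.332513
  V(2,+2) = exp(-r*dt) * [p_u*0.000000 + p_m*0.000000 + p_d*0.000000] = 0.000000
  V(1,-1) = exp(-r*dt) * [p_u*3.221410 + p_m*10.866869 + p_d*18.616426] = 10.179917
  V(1,+0) = exp(-r*dt) * [p_u*0.332513 + p_m*3.221410 + p_d*10.866869] = 3.595737
  V(1,+1) = exp(-r*dt) * [p_u*0.000000 + p_m*0.332513 + p_d*3.221410] = 0.639292
  V(0,+0) = exp(-r*dt) * [p_u*0.639292 + p_m*3.595737 + p_d*10.179917] = 3.810951


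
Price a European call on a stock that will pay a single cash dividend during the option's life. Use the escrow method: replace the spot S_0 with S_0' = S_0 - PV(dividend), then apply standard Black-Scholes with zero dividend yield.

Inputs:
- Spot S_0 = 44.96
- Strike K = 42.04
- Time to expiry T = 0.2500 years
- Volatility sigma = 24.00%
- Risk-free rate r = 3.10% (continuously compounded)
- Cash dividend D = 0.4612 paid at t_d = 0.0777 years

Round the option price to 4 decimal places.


Answer: Price = 3.7462

Derivation:
PV(D) = D * exp(-r * t_d) = 0.4612 * 0.99759420 = 0.46009044
S_0' = S_0 - PV(D) = 44.9600 - 0.46009044 = 44.49990956
d1 = (ln(S_0'/K) + (r + sigma^2/2)*T) / (sigma*sqrt(T)) = 0.59846342
d2 = d1 - sigma*sqrt(T) = 0.47846342
exp(-rT) = 0.99227995
N(d1) = 0.72523462; N(d2) = 0.68383980
C = S_0' * N(d1) - K * exp(-rT) * N(d2) = 44.49990956 * 0.72523462 - 42.0400 * 0.99227995 * 0.68383980 = 3.7462


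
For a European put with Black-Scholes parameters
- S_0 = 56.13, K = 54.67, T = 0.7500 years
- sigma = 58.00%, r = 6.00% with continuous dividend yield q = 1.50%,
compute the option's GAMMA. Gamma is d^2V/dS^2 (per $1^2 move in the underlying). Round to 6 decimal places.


Answer: Gamma = 0.013062

Derivation:
d1 = 0.3708088168; d2 = -0.1314859174
phi(d1) = 0.3724367246; exp(-qT) = 0.9888130446; exp(-rT) = 0.9559974818
Gamma = exp(-qT) * phi(d1) / (S * sigma * sqrt(T)) = 0.9888130446 * 0.3724367246 / (56.1300 * 0.5800 * 0.8660254038) = 0.013062


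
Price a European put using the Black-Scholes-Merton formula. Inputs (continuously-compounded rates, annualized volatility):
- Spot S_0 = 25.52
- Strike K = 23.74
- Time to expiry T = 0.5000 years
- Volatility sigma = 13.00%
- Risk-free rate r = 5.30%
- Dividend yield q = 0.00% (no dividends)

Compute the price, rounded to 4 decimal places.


Answer: Price = 0.1609

Derivation:
d1 = (ln(S/K) + (r - q + 0.5*sigma^2) * T) / (sigma * sqrt(T)) = 1.12077588
d2 = d1 - sigma * sqrt(T) = 1.02885200
exp(-rT) = 0.97384804; exp(-qT) = 1.00000000
P = K * exp(-rT) * N(-d2) - S_0 * exp(-qT) * N(-d1)
N(-d1) = 0.13119164; N(-d2) = 0.15177461
P = 23.7400 * 0.97384804 * 0.15177461 - 25.5200 * 1.00000000 * 0.13119164 = 0.1609


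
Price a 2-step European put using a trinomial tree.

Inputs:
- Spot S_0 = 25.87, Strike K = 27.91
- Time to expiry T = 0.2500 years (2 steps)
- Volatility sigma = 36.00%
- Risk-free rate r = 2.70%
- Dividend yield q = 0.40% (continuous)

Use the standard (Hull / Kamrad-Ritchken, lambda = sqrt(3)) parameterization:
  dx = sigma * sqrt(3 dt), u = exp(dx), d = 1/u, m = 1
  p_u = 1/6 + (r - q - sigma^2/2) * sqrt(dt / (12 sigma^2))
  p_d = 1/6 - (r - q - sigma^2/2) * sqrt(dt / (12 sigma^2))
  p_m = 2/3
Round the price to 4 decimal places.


dt = T/N = 0.125000; dx = sigma*sqrt(3*dt) = 0.220454
u = exp(dx) = 1.246643; d = 1/u = 0.802154
p_u = 0.154816, p_m = 0.666667, p_d = 0.178517
Discount per step: exp(-r*dt) = 0.996631
Stock lattice S(k, j) with j the centered position index:
  k=0: S(0,+0) = 25.8700
  k=1: S(1,-1) = 20.7517; S(1,+0) = 25.8700; S(1,+1) = 32.2506
  k=2: S(2,-2) = 16.6461; S(2,-1) = 20.7517; S(2,+0) = 25.8700; S(2,+1) = 32.2506; S(2,+2) = 40.2050
Terminal payoffs V(N, j) = max(K - S_T, 0):
  V(2,-2) = 11.263902; V(2,-1) = 7.158264; V(2,+0) = 2.040000; V(2,+1) = 0.000000; V(2,+2) = 0.000000
Backward induction: V(k, j) = exp(-r*dt) * [p_u * V(k+1, j+1) + p_m * V(k+1, j) + p_d * V(k+1, j-1)]
  V(1,-1) = exp(-r*dt) * [p_u*2.040000 + p_m*7.158264 + p_d*11.263902] = 7.074883
  V(1,+0) = exp(-r*dt) * [p_u*0.000000 + p_m*2.040000 + p_d*7.158264] = 2.628985
  V(1,+1) = exp(-r*dt) * [p_u*0.000000 + p_m*0.000000 + p_d*2.040000] = 0.362948
  V(0,+0) = exp(-r*dt) * [p_u*0.362948 + p_m*2.628985 + p_d*7.074883] = 3.061486

Answer: Price = V(0,0) = 3.0615


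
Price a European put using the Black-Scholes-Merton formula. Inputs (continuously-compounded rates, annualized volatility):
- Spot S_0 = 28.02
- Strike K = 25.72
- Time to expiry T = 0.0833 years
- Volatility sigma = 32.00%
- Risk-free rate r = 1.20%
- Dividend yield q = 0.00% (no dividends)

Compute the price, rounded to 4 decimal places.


Answer: Price = 0.2318

Derivation:
d1 = (ln(S/K) + (r - q + 0.5*sigma^2) * T) / (sigma * sqrt(T)) = 0.98437200
d2 = d1 - sigma * sqrt(T) = 0.89201443
exp(-rT) = 0.99900090; exp(-qT) = 1.00000000
P = K * exp(-rT) * N(-d2) - S_0 * exp(-qT) * N(-d1)
N(-d1) = 0.16246632; N(-d2) = 0.18619260
P = 25.7200 * 0.99900090 * 0.18619260 - 28.0200 * 1.00000000 * 0.16246632 = 0.2318


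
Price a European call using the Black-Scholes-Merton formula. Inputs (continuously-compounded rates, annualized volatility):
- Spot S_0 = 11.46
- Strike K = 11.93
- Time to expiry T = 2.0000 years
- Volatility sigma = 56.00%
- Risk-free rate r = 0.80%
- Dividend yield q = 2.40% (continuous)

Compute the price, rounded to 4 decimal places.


d1 = (ln(S/K) + (r - q + 0.5*sigma^2) * T) / (sigma * sqrt(T)) = 0.30482171
d2 = d1 - sigma * sqrt(T) = -0.48713789
exp(-rT) = 0.98412732; exp(-qT) = 0.95313379
C = S_0 * exp(-qT) * N(d1) - K * exp(-rT) * N(d2)
N(d1) = 0.61974903; N(d2) = 0.31308031
C = 11.4600 * 0.95313379 * 0.61974903 - 11.9300 * 0.98412732 * 0.31308031 = 3.0937

Answer: Price = 3.0937


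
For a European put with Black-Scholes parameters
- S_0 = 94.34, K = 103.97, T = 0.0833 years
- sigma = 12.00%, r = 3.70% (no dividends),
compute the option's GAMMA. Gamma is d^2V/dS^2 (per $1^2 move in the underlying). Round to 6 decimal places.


Answer: Gamma = 0.003189

Derivation:
d1 = -2.7000930455; d2 = -2.7347271327
phi(d1) = 0.0104183171; exp(-qT) = 1.0000000000; exp(-rT) = 0.9969226448
Gamma = exp(-qT) * phi(d1) / (S * sigma * sqrt(T)) = 1.0000000000 * 0.0104183171 / (94.3400 * 0.1200 * 0.2886173938) = 0.003189


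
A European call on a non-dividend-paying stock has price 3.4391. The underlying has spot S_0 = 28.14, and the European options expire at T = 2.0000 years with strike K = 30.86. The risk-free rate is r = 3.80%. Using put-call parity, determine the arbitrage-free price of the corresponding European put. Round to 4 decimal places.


Put-call parity: C - P = S_0 * exp(-qT) - K * exp(-rT).
S_0 * exp(-qT) = 28.1400 * 1.00000000 = 28.14000000
K * exp(-rT) = 30.8600 * 0.92681621 = 28.60154813
P = C - S*exp(-qT) + K*exp(-rT)
P = 3.4391 - 28.14000000 + 28.60154813 = 3.9006

Answer: Put price = 3.9006


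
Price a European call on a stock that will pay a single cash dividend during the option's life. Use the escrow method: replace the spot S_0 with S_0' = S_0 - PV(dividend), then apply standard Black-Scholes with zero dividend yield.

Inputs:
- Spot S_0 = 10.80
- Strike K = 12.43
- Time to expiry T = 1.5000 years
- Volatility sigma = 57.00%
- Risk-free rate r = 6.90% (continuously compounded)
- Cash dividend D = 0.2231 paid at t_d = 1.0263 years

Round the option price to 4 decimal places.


PV(D) = D * exp(-r * t_d) = 0.2231 * 0.93163451 = 0.20784766
S_0' = S_0 - PV(D) = 10.8000 - 0.20784766 = 10.59215234
d1 = (ln(S_0'/K) + (r + sigma^2/2)*T) / (sigma*sqrt(T)) = 0.26811954
d2 = d1 - sigma*sqrt(T) = -0.42998504
exp(-rT) = 0.90167602
N(d1) = 0.60569635; N(d2) = 0.33360326
C = S_0' * N(d1) - K * exp(-rT) * N(d2) = 10.59215234 * 0.60569635 - 12.4300 * 0.90167602 * 0.33360326 = 2.6767

Answer: Price = 2.6767


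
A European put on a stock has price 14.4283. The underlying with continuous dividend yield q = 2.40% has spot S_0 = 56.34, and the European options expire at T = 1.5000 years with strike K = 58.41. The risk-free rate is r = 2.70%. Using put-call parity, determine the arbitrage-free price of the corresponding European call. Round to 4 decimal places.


Answer: Call price = 12.6845

Derivation:
Put-call parity: C - P = S_0 * exp(-qT) - K * exp(-rT).
S_0 * exp(-qT) = 56.3400 * 0.96464029 = 54.34783413
K * exp(-rT) = 58.4100 * 0.96030916 = 56.09165830
C = P + S*exp(-qT) - K*exp(-rT)
C = 14.4283 + 54.34783413 - 56.09165830 = 12.6845


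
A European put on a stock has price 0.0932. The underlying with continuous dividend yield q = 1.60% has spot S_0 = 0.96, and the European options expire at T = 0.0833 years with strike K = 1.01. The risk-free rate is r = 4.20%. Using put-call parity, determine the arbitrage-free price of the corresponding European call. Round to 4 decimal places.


Put-call parity: C - P = S_0 * exp(-qT) - K * exp(-rT).
S_0 * exp(-qT) = 0.9600 * 0.99866809 = 0.95872136
K * exp(-rT) = 1.0100 * 0.99650751 = 1.00647259
C = P + S*exp(-qT) - K*exp(-rT)
C = 0.0932 + 0.95872136 - 1.00647259 = 0.0454

Answer: Call price = 0.0454


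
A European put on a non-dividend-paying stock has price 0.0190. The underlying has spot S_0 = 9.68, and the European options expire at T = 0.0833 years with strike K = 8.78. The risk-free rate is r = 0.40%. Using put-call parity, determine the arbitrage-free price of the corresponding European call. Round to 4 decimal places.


Answer: Call price = 0.9219

Derivation:
Put-call parity: C - P = S_0 * exp(-qT) - K * exp(-rT).
S_0 * exp(-qT) = 9.6800 * 1.00000000 = 9.68000000
K * exp(-rT) = 8.7800 * 0.99966686 = 8.77707499
C = P + S*exp(-qT) - K*exp(-rT)
C = 0.0190 + 9.68000000 - 8.77707499 = 0.9219


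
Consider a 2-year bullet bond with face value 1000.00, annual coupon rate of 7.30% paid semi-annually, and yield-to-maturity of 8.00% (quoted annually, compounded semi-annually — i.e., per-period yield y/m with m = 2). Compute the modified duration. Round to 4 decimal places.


Coupon per period c = face * coupon_rate / m = 36.500000
Periods per year m = 2; per-period yield y/m = 0.040000
Number of cashflows N = 4
Cashflows (t years, CF_t, discount factor 1/(1+y/m)^(m*t), PV):
  t = 0.5000: CF_t = 36.500000, DF = 0.961538, PV = 35.096154
  t = 1.0000: CF_t = 36.500000, DF = 0.924556, PV = 33.746302
  t = 1.5000: CF_t = 36.500000, DF = 0.888996, PV = 32.448367
  t = 2.0000: CF_t = 1036.500000, DF = 0.854804, PV = 886.004544
Price P = sum_t PV_t = 987.295367
First compute Macaulay numerator sum_t t * PV_t:
  t * PV_t at t = 0.5000: 17.548077
  t * PV_t at t = 1.0000: 33.746302
  t * PV_t at t = 1.5000: 48.672551
  t * PV_t at t = 2.0000: 1772.009088
Macaulay duration D = 1871.976017 / 987.295367 = 1.896065
Modified duration = D / (1 + y/m) = 1.896065 / (1 + 0.040000) = 1.823139

Answer: Modified duration = 1.8231


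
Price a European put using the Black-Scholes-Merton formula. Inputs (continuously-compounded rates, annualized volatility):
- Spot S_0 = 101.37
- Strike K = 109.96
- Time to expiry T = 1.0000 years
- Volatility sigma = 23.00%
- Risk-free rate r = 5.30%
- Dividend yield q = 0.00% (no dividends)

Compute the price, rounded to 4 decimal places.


d1 = (ln(S/K) + (r - q + 0.5*sigma^2) * T) / (sigma * sqrt(T)) = -0.00821510
d2 = d1 - sigma * sqrt(T) = -0.23821510
exp(-rT) = 0.94838001; exp(-qT) = 1.00000000
P = K * exp(-rT) * N(-d2) - S_0 * exp(-qT) * N(-d1)
N(-d1) = 0.50327732; N(-d2) = 0.59414287
P = 109.9600 * 0.94838001 * 0.59414287 - 101.3700 * 1.00000000 * 0.50327732 = 10.9423

Answer: Price = 10.9423


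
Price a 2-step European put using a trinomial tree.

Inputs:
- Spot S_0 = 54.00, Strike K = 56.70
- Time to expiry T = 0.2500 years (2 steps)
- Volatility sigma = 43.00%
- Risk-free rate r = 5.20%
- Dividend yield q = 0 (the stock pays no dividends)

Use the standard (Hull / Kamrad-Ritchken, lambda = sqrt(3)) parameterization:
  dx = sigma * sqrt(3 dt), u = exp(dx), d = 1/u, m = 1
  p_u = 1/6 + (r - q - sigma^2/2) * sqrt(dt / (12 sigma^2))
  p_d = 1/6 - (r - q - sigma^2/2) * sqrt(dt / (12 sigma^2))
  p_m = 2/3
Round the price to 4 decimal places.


dt = T/N = 0.125000; dx = sigma*sqrt(3*dt) = 0.263320
u = exp(dx) = 1.301243; d = 1/u = 0.768496
p_u = 0.157066, p_m = 0.666667, p_d = 0.176268
Discount per step: exp(-r*dt) = 0.993521
Stock lattice S(k, j) with j the centered position index:
  k=0: S(0,+0) = 54.0000
  k=1: S(1,-1) = 41.4988; S(1,+0) = 54.0000; S(1,+1) = 70.2671
  k=2: S(2,-2) = 31.8916; S(2,-1) = 41.4988; S(2,+0) = 54.0000; S(2,+1) = 70.2671; S(2,+2) = 91.4346
Terminal payoffs V(N, j) = max(K - S_T, 0):
  V(2,-2) = 24.808365; V(2,-1) = 15.201225; V(2,+0) = 2.700000; V(2,+1) = 0.000000; V(2,+2) = 0.000000
Backward induction: V(k, j) = exp(-r*dt) * [p_u * V(k+1, j+1) + p_m * V(k+1, j) + p_d * V(k+1, j-1)]
  V(1,-1) = exp(-r*dt) * [p_u*2.700000 + p_m*15.201225 + p_d*24.808365] = 14.834402
  V(1,+0) = exp(-r*dt) * [p_u*0.000000 + p_m*2.700000 + p_d*15.201225] = 4.450462
  V(1,+1) = exp(-r*dt) * [p_u*0.000000 + p_m*0.000000 + p_d*2.700000] = 0.472839
  V(0,+0) = exp(-r*dt) * [p_u*0.472839 + p_m*4.450462 + p_d*14.834402] = 5.619421

Answer: Price = V(0,0) = 5.6194


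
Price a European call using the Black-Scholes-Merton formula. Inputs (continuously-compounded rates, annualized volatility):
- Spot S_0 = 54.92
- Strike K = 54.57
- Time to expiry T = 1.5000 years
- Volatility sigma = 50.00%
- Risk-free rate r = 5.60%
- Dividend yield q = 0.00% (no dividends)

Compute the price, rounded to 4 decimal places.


Answer: Price = 15.1458

Derivation:
d1 = (ln(S/K) + (r - q + 0.5*sigma^2) * T) / (sigma * sqrt(T)) = 0.45379786
d2 = d1 - sigma * sqrt(T) = -0.15857458
exp(-rT) = 0.91943126; exp(-qT) = 1.00000000
C = S_0 * exp(-qT) * N(d1) - K * exp(-rT) * N(d2)
N(d1) = 0.67501284; N(d2) = 0.43700203
C = 54.9200 * 1.00000000 * 0.67501284 - 54.5700 * 0.91943126 * 0.43700203 = 15.1458


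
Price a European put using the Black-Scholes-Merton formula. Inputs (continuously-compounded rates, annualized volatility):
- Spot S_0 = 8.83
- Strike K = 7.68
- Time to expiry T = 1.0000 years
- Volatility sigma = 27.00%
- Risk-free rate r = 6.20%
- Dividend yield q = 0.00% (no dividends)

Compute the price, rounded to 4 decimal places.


Answer: Price = 0.2830

Derivation:
d1 = (ln(S/K) + (r - q + 0.5*sigma^2) * T) / (sigma * sqrt(T)) = 0.88142766
d2 = d1 - sigma * sqrt(T) = 0.61142766
exp(-rT) = 0.93988289; exp(-qT) = 1.00000000
P = K * exp(-rT) * N(-d2) - S_0 * exp(-qT) * N(-d1)
N(-d1) = 0.18904320; N(-d2) = 0.27045825
P = 7.6800 * 0.93988289 * 0.27045825 - 8.8300 * 1.00000000 * 0.18904320 = 0.2830


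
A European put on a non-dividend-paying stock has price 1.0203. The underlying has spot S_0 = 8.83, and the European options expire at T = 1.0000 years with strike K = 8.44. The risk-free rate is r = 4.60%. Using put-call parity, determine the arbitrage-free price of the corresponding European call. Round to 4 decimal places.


Answer: Call price = 1.7897

Derivation:
Put-call parity: C - P = S_0 * exp(-qT) - K * exp(-rT).
S_0 * exp(-qT) = 8.8300 * 1.00000000 = 8.83000000
K * exp(-rT) = 8.4400 * 0.95504196 = 8.06055416
C = P + S*exp(-qT) - K*exp(-rT)
C = 1.0203 + 8.83000000 - 8.06055416 = 1.7897


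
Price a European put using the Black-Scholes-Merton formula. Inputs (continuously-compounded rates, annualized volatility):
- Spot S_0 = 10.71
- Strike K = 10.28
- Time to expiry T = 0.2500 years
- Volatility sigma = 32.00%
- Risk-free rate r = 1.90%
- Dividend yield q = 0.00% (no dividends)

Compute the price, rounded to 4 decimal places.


Answer: Price = 0.4553

Derivation:
d1 = (ln(S/K) + (r - q + 0.5*sigma^2) * T) / (sigma * sqrt(T)) = 0.36579765
d2 = d1 - sigma * sqrt(T) = 0.20579765
exp(-rT) = 0.99526126; exp(-qT) = 1.00000000
P = K * exp(-rT) * N(-d2) - S_0 * exp(-qT) * N(-d1)
N(-d1) = 0.35725804; N(-d2) = 0.41847449
P = 10.2800 * 0.99526126 * 0.41847449 - 10.7100 * 1.00000000 * 0.35725804 = 0.4553


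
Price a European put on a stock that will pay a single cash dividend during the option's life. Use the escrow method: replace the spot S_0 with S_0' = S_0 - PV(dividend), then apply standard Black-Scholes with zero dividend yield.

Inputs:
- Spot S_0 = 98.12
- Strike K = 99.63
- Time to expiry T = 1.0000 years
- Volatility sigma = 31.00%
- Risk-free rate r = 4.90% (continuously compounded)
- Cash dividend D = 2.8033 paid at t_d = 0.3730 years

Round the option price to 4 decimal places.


PV(D) = D * exp(-r * t_d) = 2.8033 * 0.98188901 = 2.75252947
S_0' = S_0 - PV(D) = 98.1200 - 2.75252947 = 95.36747053
d1 = (ln(S_0'/K) + (r + sigma^2/2)*T) / (sigma*sqrt(T)) = 0.17201360
d2 = d1 - sigma*sqrt(T) = -0.13798640
exp(-rT) = 0.95218113
N(-d1) = 0.43171342; N(-d2) = 0.55487442
P = K * exp(-rT) * N(-d2) - S_0' * N(-d1) = 99.6300 * 0.95218113 * 0.55487442 - 95.36747053 * 0.43171342 = 11.4672

Answer: Price = 11.4672


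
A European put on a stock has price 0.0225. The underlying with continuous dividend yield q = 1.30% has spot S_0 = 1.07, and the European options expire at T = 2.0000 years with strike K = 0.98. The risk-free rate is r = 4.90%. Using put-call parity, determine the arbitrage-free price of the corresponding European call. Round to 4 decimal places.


Answer: Call price = 0.1765

Derivation:
Put-call parity: C - P = S_0 * exp(-qT) - K * exp(-rT).
S_0 * exp(-qT) = 1.0700 * 0.97433509 = 1.04253855
K * exp(-rT) = 0.9800 * 0.90664890 = 0.88851593
C = P + S*exp(-qT) - K*exp(-rT)
C = 0.0225 + 1.04253855 - 0.88851593 = 0.1765


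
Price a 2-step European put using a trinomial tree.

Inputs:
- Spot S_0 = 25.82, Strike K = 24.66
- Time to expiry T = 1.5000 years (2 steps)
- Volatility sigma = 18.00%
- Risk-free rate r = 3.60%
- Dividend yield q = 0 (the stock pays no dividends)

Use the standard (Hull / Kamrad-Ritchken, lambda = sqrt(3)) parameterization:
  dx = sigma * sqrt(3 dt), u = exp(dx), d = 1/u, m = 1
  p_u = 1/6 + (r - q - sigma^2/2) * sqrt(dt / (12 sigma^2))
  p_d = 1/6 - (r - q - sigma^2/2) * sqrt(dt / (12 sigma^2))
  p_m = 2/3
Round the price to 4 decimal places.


dt = T/N = 0.750000; dx = sigma*sqrt(3*dt) = 0.270000
u = exp(dx) = 1.309964; d = 1/u = 0.763379
p_u = 0.194167, p_m = 0.666667, p_d = 0.139167
Discount per step: exp(-r*dt) = 0.973361
Stock lattice S(k, j) with j the centered position index:
  k=0: S(0,+0) = 25.8200
  k=1: S(1,-1) = 19.7105; S(1,+0) = 25.8200; S(1,+1) = 33.8233
  k=2: S(2,-2) = 15.0466; S(2,-1) = 19.7105; S(2,+0) = 25.8200; S(2,+1) = 33.8233; S(2,+2) = 44.3073
Terminal payoffs V(N, j) = max(K - S_T, 0):
  V(2,-2) = 9.613440; V(2,-1) = 4.949541; V(2,+0) = 0.000000; V(2,+1) = 0.000000; V(2,+2) = 0.000000
Backward induction: V(k, j) = exp(-r*dt) * [p_u * V(k+1, j+1) + p_m * V(k+1, j) + p_d * V(k+1, j-1)]
  V(1,-1) = exp(-r*dt) * [p_u*0.000000 + p_m*4.949541 + p_d*9.613440] = 4.514026
  V(1,+0) = exp(-r*dt) * [p_u*0.000000 + p_m*0.000000 + p_d*4.949541] = 0.670462
  V(1,+1) = exp(-r*dt) * [p_u*0.000000 + p_m*0.000000 + p_d*0.000000] = 0.000000
  V(0,+0) = exp(-r*dt) * [p_u*0.000000 + p_m*0.670462 + p_d*4.514026] = 1.046535

Answer: Price = V(0,0) = 1.0465


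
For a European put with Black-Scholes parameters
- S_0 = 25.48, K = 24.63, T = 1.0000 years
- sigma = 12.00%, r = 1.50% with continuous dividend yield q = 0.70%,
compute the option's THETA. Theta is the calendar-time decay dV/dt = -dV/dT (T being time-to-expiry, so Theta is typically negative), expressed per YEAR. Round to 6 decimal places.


Answer: Theta = -0.476844

Derivation:
d1 = 0.4094051548; d2 = 0.2894051548
phi(d1) = 0.3668710616; exp(-qT) = 0.9930244429; exp(-rT) = 0.9851119396
Theta = -S*exp(-qT)*phi(d1)*sigma/(2*sqrt(T)) + r*K*exp(-rT)*N(-d2) - q*S*exp(-qT)*N(-d1)
N(-d1) = 0.3411211787; N(-d2) = 0.3861356754; sqrt(T) = 1.0000000000
Term 1 = -25.4800 * 0.9930244429 * 0.3668710616 * 0.1200 / (2 * 1.0000000000) = -0.5569600810
Term 2 = 0.0150 * 24.6300 * 0.9851119396 * 0.3861356754 = 0.1405339270
Term 3 = -0.0070 * 25.4800 * 0.9930244429 * 0.3411211787 = -0.0604179640
Theta = -0.5569600810 + (0.1405339270) + (-0.0604179640) = -0.476844


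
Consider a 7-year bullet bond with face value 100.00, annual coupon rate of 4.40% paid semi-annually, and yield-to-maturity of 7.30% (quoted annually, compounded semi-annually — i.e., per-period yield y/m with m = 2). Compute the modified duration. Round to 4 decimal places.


Coupon per period c = face * coupon_rate / m = 2.200000
Periods per year m = 2; per-period yield y/m = 0.036500
Number of cashflows N = 14
Cashflows (t years, CF_t, discount factor 1/(1+y/m)^(m*t), PV):
  t = 0.5000: CF_t = 2.200000, DF = 0.964785, PV = 2.122528
  t = 1.0000: CF_t = 2.200000, DF = 0.930811, PV = 2.047784
  t = 1.5000: CF_t = 2.200000, DF = 0.898033, PV = 1.975672
  t = 2.0000: CF_t = 2.200000, DF = 0.866409, PV = 1.906099
  t = 2.5000: CF_t = 2.200000, DF = 0.835898, PV = 1.838976
  t = 3.0000: CF_t = 2.200000, DF = 0.806462, PV = 1.774217
  t = 3.5000: CF_t = 2.200000, DF = 0.778063, PV = 1.711739
  t = 4.0000: CF_t = 2.200000, DF = 0.750664, PV = 1.651461
  t = 4.5000: CF_t = 2.200000, DF = 0.724230, PV = 1.593305
  t = 5.0000: CF_t = 2.200000, DF = 0.698726, PV = 1.537197
  t = 5.5000: CF_t = 2.200000, DF = 0.674121, PV = 1.483065
  t = 6.0000: CF_t = 2.200000, DF = 0.650382, PV = 1.430840
  t = 6.5000: CF_t = 2.200000, DF = 0.627479, PV = 1.380453
  t = 7.0000: CF_t = 102.200000, DF = 0.605382, PV = 61.870070
Price P = sum_t PV_t = 84.323406
First compute Macaulay numerator sum_t t * PV_t:
  t * PV_t at t = 0.5000: 1.061264
  t * PV_t at t = 1.0000: 2.047784
  t * PV_t at t = 1.5000: 2.963507
  t * PV_t at t = 2.0000: 3.812198
  t * PV_t at t = 2.5000: 4.597441
  t * PV_t at t = 3.0000: 5.322652
  t * PV_t at t = 3.5000: 5.991086
  t * PV_t at t = 4.0000: 6.605843
  t * PV_t at t = 4.5000: 7.169873
  t * PV_t at t = 5.0000: 7.685987
  t * PV_t at t = 5.5000: 8.156860
  t * PV_t at t = 6.0000: 8.585039
  t * PV_t at t = 6.5000: 8.972946
  t * PV_t at t = 7.0000: 433.090488
Macaulay duration D = 506.062967 / 84.323406 = 6.001453
Modified duration = D / (1 + y/m) = 6.001453 / (1 + 0.036500) = 5.790114

Answer: Modified duration = 5.7901


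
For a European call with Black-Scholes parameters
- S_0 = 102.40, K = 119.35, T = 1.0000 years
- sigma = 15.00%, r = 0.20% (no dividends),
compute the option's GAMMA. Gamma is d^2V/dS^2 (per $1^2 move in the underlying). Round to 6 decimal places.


d1 = -0.9328242679; d2 = -1.0828242679
phi(d1) = 0.2582004415; exp(-qT) = 1.0000000000; exp(-rT) = 0.9980019987
Gamma = exp(-qT) * phi(d1) / (S * sigma * sqrt(T)) = 1.0000000000 * 0.2582004415 / (102.4000 * 0.1500 * 1.0000000000) = 0.016810

Answer: Gamma = 0.016810


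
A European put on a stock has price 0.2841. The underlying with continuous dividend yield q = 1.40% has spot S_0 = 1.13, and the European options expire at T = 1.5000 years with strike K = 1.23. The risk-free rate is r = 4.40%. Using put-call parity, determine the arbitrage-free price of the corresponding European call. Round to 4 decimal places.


Put-call parity: C - P = S_0 * exp(-qT) - K * exp(-rT).
S_0 * exp(-qT) = 1.1300 * 0.97921896 = 1.10651743
K * exp(-rT) = 1.2300 * 0.93613086 = 1.15144096
C = P + S*exp(-qT) - K*exp(-rT)
C = 0.2841 + 1.10651743 - 1.15144096 = 0.2392

Answer: Call price = 0.2392


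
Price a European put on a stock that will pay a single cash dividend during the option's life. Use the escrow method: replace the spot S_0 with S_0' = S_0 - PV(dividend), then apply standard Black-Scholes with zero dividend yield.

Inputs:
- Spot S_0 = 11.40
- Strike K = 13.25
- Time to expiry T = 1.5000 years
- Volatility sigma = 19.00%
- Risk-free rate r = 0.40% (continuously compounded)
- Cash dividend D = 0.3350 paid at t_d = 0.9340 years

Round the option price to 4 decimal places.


Answer: Price = 2.4727

Derivation:
PV(D) = D * exp(-r * t_d) = 0.3350 * 0.99627097 = 0.33375078
S_0' = S_0 - PV(D) = 11.4000 - 0.33375078 = 11.06624922
d1 = (ln(S_0'/K) + (r + sigma^2/2)*T) / (sigma*sqrt(T)) = -0.63180800
d2 = d1 - sigma*sqrt(T) = -0.86450953
exp(-rT) = 0.99401796
N(-d1) = 0.73624383; N(-d2) = 0.80634598
P = K * exp(-rT) * N(-d2) - S_0' * N(-d1) = 13.2500 * 0.99401796 * 0.80634598 - 11.06624922 * 0.73624383 = 2.4727


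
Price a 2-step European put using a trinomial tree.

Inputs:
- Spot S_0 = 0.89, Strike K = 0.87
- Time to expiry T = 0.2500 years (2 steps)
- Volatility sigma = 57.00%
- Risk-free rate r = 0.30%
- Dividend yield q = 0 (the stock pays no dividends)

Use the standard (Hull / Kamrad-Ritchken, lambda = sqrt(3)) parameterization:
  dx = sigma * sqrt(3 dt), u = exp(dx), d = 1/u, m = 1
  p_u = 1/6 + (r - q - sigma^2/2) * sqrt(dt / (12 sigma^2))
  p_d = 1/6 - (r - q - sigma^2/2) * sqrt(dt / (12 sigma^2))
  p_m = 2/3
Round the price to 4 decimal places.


dt = T/N = 0.125000; dx = sigma*sqrt(3*dt) = 0.349052
u = exp(dx) = 1.417723; d = 1/u = 0.705356
p_u = 0.138116, p_m = 0.666667, p_d = 0.195217
Discount per step: exp(-r*dt) = 0.999625
Stock lattice S(k, j) with j the centered position index:
  k=0: S(0,+0) = 0.8900
  k=1: S(1,-1) = 0.6278; S(1,+0) = 0.8900; S(1,+1) = 1.2618
  k=2: S(2,-2) = 0.4428; S(2,-1) = 0.6278; S(2,+0) = 0.8900; S(2,+1) = 1.2618; S(2,+2) = 1.7888
Terminal payoffs V(N, j) = max(K - S_T, 0):
  V(2,-2) = 0.427201; V(2,-1) = 0.242233; V(2,+0) = 0.000000; V(2,+1) = 0.000000; V(2,+2) = 0.000000
Backward induction: V(k, j) = exp(-r*dt) * [p_u * V(k+1, j+1) + p_m * V(k+1, j) + p_d * V(k+1, j-1)]
  V(1,-1) = exp(-r*dt) * [p_u*0.000000 + p_m*0.242233 + p_d*0.427201] = 0.244794
  V(1,+0) = exp(-r*dt) * [p_u*0.000000 + p_m*0.000000 + p_d*0.242233] = 0.047270
  V(1,+1) = exp(-r*dt) * [p_u*0.000000 + p_m*0.000000 + p_d*0.000000] = 0.000000
  V(0,+0) = exp(-r*dt) * [p_u*0.000000 + p_m*0.047270 + p_d*0.244794] = 0.079272

Answer: Price = V(0,0) = 0.0793


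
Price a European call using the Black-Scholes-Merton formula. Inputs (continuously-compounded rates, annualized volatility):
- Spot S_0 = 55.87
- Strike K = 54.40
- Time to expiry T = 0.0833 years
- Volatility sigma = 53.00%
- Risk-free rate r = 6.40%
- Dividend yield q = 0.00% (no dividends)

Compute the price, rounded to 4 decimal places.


Answer: Price = 4.3051

Derivation:
d1 = (ln(S/K) + (r - q + 0.5*sigma^2) * T) / (sigma * sqrt(T)) = 0.28564352
d2 = d1 - sigma * sqrt(T) = 0.13267630
exp(-rT) = 0.99468299; exp(-qT) = 1.00000000
C = S_0 * exp(-qT) * N(d1) - K * exp(-rT) * N(d2)
N(d1) = 0.61242442; N(d2) = 0.55277531
C = 55.8700 * 1.00000000 * 0.61242442 - 54.4000 * 0.99468299 * 0.55277531 = 4.3051


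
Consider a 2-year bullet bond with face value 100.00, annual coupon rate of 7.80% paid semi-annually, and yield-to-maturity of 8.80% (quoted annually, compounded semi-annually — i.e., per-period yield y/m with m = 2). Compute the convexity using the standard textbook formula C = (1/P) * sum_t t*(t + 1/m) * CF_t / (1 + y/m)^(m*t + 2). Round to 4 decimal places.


Answer: Convexity = 4.2493

Derivation:
Coupon per period c = face * coupon_rate / m = 3.900000
Periods per year m = 2; per-period yield y/m = 0.044000
Number of cashflows N = 4
Cashflows (t years, CF_t, discount factor 1/(1+y/m)^(m*t), PV):
  t = 0.5000: CF_t = 3.900000, DF = 0.957854, PV = 3.735632
  t = 1.0000: CF_t = 3.900000, DF = 0.917485, PV = 3.578192
  t = 1.5000: CF_t = 3.900000, DF = 0.878817, PV = 3.427387
  t = 2.0000: CF_t = 103.900000, DF = 0.841779, PV = 87.460822
Price P = sum_t PV_t = 98.202032
Convexity numerator sum_t t*(t + 1/m) * CF_t / (1+y/m)^(m*t + 2):
  t = 0.5000: term = 1.713693
  t = 1.0000: term = 4.924406
  t = 1.5000: term = 9.433728
  t = 2.0000: term = 401.219987
Convexity = (1/P) * sum = 417.291815 / 98.202032 = 4.249320


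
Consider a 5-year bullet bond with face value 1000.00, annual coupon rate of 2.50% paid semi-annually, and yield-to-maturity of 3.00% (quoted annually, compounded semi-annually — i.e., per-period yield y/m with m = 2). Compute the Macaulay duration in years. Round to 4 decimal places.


Coupon per period c = face * coupon_rate / m = 12.500000
Periods per year m = 2; per-period yield y/m = 0.015000
Number of cashflows N = 10
Cashflows (t years, CF_t, discount factor 1/(1+y/m)^(m*t), PV):
  t = 0.5000: CF_t = 12.500000, DF = 0.985222, PV = 12.315271
  t = 1.0000: CF_t = 12.500000, DF = 0.970662, PV = 12.133272
  t = 1.5000: CF_t = 12.500000, DF = 0.956317, PV = 11.953962
  t = 2.0000: CF_t = 12.500000, DF = 0.942184, PV = 11.777303
  t = 2.5000: CF_t = 12.500000, DF = 0.928260, PV = 11.603254
  t = 3.0000: CF_t = 12.500000, DF = 0.914542, PV = 11.431777
  t = 3.5000: CF_t = 12.500000, DF = 0.901027, PV = 11.262835
  t = 4.0000: CF_t = 12.500000, DF = 0.887711, PV = 11.096389
  t = 4.5000: CF_t = 12.500000, DF = 0.874592, PV = 10.932403
  t = 5.0000: CF_t = 1012.500000, DF = 0.861667, PV = 872.438072
Price P = sum_t PV_t = 976.944539
Macaulay numerator sum_t t * PV_t:
  t * PV_t at t = 0.5000: 6.157635
  t * PV_t at t = 1.0000: 12.133272
  t * PV_t at t = 1.5000: 17.930944
  t * PV_t at t = 2.0000: 23.554606
  t * PV_t at t = 2.5000: 29.008135
  t * PV_t at t = 3.0000: 34.295332
  t * PV_t at t = 3.5000: 39.419922
  t * PV_t at t = 4.0000: 44.385556
  t * PV_t at t = 4.5000: 49.195814
  t * PV_t at t = 5.0000: 4362.190361
Macaulay duration D = (sum_t t * PV_t) / P = 4618.271576 / 976.944539 = 4.727261

Answer: Macaulay duration = 4.7273 years


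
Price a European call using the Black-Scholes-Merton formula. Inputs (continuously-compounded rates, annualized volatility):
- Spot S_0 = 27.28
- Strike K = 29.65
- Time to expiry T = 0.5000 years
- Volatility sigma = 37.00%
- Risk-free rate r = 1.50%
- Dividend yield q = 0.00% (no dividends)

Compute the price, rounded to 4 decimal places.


d1 = (ln(S/K) + (r - q + 0.5*sigma^2) * T) / (sigma * sqrt(T)) = -0.15893961
d2 = d1 - sigma * sqrt(T) = -0.42056912
exp(-rT) = 0.99252805; exp(-qT) = 1.00000000
C = S_0 * exp(-qT) * N(d1) - K * exp(-rT) * N(d2)
N(d1) = 0.43685823; N(d2) = 0.33703487
C = 27.2800 * 1.00000000 * 0.43685823 - 29.6500 * 0.99252805 * 0.33703487 = 1.9991

Answer: Price = 1.9991


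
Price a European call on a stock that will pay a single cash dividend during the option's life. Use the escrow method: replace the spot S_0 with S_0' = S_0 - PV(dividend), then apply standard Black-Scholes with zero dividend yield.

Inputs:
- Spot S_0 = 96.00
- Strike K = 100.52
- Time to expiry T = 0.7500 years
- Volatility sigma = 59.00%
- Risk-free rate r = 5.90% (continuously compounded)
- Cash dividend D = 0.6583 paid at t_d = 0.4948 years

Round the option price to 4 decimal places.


Answer: Price = 18.9090

Derivation:
PV(D) = D * exp(-r * t_d) = 0.6583 * 0.97122880 = 0.63935992
S_0' = S_0 - PV(D) = 96.0000 - 0.63935992 = 95.36064008
d1 = (ln(S_0'/K) + (r + sigma^2/2)*T) / (sigma*sqrt(T)) = 0.23895784
d2 = d1 - sigma*sqrt(T) = -0.27199714
exp(-rT) = 0.95671475
N(d1) = 0.59443086; N(d2) = 0.39281211
C = S_0' * N(d1) - K * exp(-rT) * N(d2) = 95.36064008 * 0.59443086 - 100.5200 * 0.95671475 * 0.39281211 = 18.9090


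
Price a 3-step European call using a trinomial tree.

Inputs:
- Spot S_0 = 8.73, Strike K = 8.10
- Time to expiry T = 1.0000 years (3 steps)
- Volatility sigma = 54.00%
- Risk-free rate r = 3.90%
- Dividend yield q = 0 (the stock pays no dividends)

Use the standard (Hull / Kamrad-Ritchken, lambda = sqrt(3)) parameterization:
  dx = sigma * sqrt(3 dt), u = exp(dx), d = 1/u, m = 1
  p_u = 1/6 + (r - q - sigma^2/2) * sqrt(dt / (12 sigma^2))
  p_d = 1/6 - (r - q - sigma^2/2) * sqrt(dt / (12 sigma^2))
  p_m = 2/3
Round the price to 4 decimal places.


Answer: Price = V(0,0) = 2.1830

Derivation:
dt = T/N = 0.333333; dx = sigma*sqrt(3*dt) = 0.540000
u = exp(dx) = 1.716007; d = 1/u = 0.582748
p_u = 0.133704, p_m = 0.666667, p_d = 0.199630
Discount per step: exp(-r*dt) = 0.987084
Stock lattice S(k, j) with j the centered position index:
  k=0: S(0,+0) = 8.7300
  k=1: S(1,-1) = 5.0874; S(1,+0) = 8.7300; S(1,+1) = 14.9807
  k=2: S(2,-2) = 2.9647; S(2,-1) = 5.0874; S(2,+0) = 8.7300; S(2,+1) = 14.9807; S(2,+2) = 25.7071
  k=3: S(3,-3) = 1.7277; S(3,-2) = 2.9647; S(3,-1) = 5.0874; S(3,+0) = 8.7300; S(3,+1) = 14.9807; S(3,+2) = 25.7071; S(3,+3) = 44.1135
Terminal payoffs V(N, j) = max(S_T - K, 0):
  V(3,-3) = 0.000000; V(3,-2) = 0.000000; V(3,-1) = 0.000000; V(3,+0) = 0.630000; V(3,+1) = 6.880740; V(3,+2) = 17.607052; V(3,+3) = 36.013478
Backward induction: V(k, j) = exp(-r*dt) * [p_u * V(k+1, j+1) + p_m * V(k+1, j) + p_d * V(k+1, j-1)]
  V(2,-2) = exp(-r*dt) * [p_u*0.000000 + p_m*0.000000 + p_d*0.000000] = 0.000000
  V(2,-1) = exp(-r*dt) * [p_u*0.630000 + p_m*0.000000 + p_d*0.000000] = 0.083145
  V(2,+0) = exp(-r*dt) * [p_u*6.880740 + p_m*0.630000 + p_d*0.000000] = 1.322673
  V(2,+1) = exp(-r*dt) * [p_u*17.607052 + p_m*6.880740 + p_d*0.630000] = 6.975778
  V(2,+2) = exp(-r*dt) * [p_u*36.013478 + p_m*17.607052 + p_d*6.880740] = 17.695230
  V(1,-1) = exp(-r*dt) * [p_u*1.322673 + p_m*0.083145 + p_d*0.000000] = 0.229277
  V(1,+0) = exp(-r*dt) * [p_u*6.975778 + p_m*1.322673 + p_d*0.083145] = 1.807418
  V(1,+1) = exp(-r*dt) * [p_u*17.695230 + p_m*6.975778 + p_d*1.322673] = 7.186447
  V(0,+0) = exp(-r*dt) * [p_u*7.186447 + p_m*1.807418 + p_d*0.229277] = 2.183006
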